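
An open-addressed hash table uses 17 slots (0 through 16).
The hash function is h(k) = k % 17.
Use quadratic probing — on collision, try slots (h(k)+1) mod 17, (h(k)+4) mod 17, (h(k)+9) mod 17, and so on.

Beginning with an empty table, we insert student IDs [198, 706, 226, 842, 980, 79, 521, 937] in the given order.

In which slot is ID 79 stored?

15

198: h=11 -> slot 11
706: h=9 -> slot 9
226: h=5 -> slot 5
842: h=9, probe 9,10 -> slot 10
980: h=11, probe 11,12 -> slot 12
79: h=11, probe 11,12,15 -> slot 15
521: h=11, probe 11,12,15,3 -> slot 3
937: h=2 -> slot 2
Table: [_, _, 937, 521, _, 226, _, _, _, 706, 842, 198, 980, _, _, 79, _]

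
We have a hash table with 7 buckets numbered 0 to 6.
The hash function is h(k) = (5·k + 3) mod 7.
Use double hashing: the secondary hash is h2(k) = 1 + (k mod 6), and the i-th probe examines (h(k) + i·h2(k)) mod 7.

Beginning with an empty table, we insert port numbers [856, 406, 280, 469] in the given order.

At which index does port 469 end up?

5

856: h=6 => slot 6
406: h=3 => slot 3
280: h=3, h2=5, probe 3,1 => slot 1
469: h=3, h2=2, probe 3,5 => slot 5
Table: [., 280, ., 406, ., 469, 856]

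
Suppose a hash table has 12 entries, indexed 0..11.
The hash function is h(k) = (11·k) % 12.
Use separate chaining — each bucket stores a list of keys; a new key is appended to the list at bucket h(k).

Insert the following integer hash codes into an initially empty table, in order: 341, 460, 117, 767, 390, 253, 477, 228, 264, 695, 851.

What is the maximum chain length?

Insert 341: h=7, bucket 7 empty -> new chain.
Insert 460: h=8, bucket 8 empty -> new chain.
Insert 117: h=3, bucket 3 empty -> new chain.
Insert 767: h=1, bucket 1 empty -> new chain.
Insert 390: h=6, bucket 6 empty -> new chain.
Insert 253: h=11, bucket 11 empty -> new chain.
Insert 477: h=3, bucket 3 nonempty -> append to chain.
Insert 228: h=0, bucket 0 empty -> new chain.
Insert 264: h=0, bucket 0 nonempty -> append to chain.
Insert 695: h=1, bucket 1 nonempty -> append to chain.
Insert 851: h=1, bucket 1 nonempty -> append to chain.
Final buckets:
0: 228 -> 264
1: 767 -> 695 -> 851
2: ∅
3: 117 -> 477
4: ∅
5: ∅
6: 390
7: 341
8: 460
9: ∅
10: ∅
11: 253

3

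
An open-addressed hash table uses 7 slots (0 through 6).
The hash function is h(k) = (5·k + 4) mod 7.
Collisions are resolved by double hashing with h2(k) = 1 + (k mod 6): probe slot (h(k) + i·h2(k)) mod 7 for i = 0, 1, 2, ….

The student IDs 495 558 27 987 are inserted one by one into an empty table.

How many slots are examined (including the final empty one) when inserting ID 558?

Insert 495: h=1, slot 1 empty → index 1.
Insert 558: h=1, h2=1, slot 1 occupied → index 2.
Insert 27: h=6, slot 6 empty → index 6.
Insert 987: h=4, slot 4 empty → index 4.
Table: [—, 495, 558, —, 987, —, 27]

2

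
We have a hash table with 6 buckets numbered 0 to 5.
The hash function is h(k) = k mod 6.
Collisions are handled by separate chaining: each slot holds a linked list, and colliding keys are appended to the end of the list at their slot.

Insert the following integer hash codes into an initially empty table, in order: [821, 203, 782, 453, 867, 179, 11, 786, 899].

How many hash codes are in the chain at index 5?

5

Insert 821: h=5, bucket 5 empty → new chain.
Insert 203: h=5, bucket 5 nonempty → append to chain.
Insert 782: h=2, bucket 2 empty → new chain.
Insert 453: h=3, bucket 3 empty → new chain.
Insert 867: h=3, bucket 3 nonempty → append to chain.
Insert 179: h=5, bucket 5 nonempty → append to chain.
Insert 11: h=5, bucket 5 nonempty → append to chain.
Insert 786: h=0, bucket 0 empty → new chain.
Insert 899: h=5, bucket 5 nonempty → append to chain.
Final buckets:
0: 786
1: -
2: 782
3: 453 -> 867
4: -
5: 821 -> 203 -> 179 -> 11 -> 899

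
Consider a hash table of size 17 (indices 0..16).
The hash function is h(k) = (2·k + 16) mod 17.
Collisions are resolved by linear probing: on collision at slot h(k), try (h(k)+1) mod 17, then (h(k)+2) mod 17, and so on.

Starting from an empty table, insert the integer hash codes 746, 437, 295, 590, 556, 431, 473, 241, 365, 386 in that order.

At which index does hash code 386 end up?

746 hashes to 12; slot 12 is free → place at 12.
437 hashes to 6; slot 6 is free → place at 6.
295 hashes to 11; slot 11 is free → place at 11.
590 hashes to 6; 6 taken → place at 7.
556 hashes to 6; 6,7 taken → place at 8.
431 hashes to 11; 11,12 taken → place at 13.
473 hashes to 10; slot 10 is free → place at 10.
241 hashes to 5; slot 5 is free → place at 5.
365 hashes to 15; slot 15 is free → place at 15.
386 hashes to 6; 6,7,8 taken → place at 9.
Table: [∅, ∅, ∅, ∅, ∅, 241, 437, 590, 556, 386, 473, 295, 746, 431, ∅, 365, ∅]

9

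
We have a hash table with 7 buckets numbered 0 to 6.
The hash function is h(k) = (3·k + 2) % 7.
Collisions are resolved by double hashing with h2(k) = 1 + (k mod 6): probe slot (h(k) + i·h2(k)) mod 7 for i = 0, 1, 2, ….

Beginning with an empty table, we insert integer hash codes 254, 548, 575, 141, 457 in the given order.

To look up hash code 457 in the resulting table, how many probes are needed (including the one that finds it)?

254: h=1 => slot 1
548: h=1, h2=3, probe 1,4 => slot 4
575: h=5 => slot 5
141: h=5, h2=4, probe 5,2 => slot 2
457: h=1, h2=2, probe 1,3 => slot 3
Table: [., 254, 141, 457, 548, 575, .]
Lookup 457: h=1, h2=2, probe 1,3 → found at 3.

2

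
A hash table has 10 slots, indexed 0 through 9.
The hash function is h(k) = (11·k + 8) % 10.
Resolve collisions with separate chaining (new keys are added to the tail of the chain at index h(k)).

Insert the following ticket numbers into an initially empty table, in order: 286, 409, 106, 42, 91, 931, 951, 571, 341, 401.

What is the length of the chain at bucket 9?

6

286 -> bucket 4
409 -> bucket 7
106 -> bucket 4 (collision)
42 -> bucket 0
91 -> bucket 9
931 -> bucket 9 (collision)
951 -> bucket 9 (collision)
571 -> bucket 9 (collision)
341 -> bucket 9 (collision)
401 -> bucket 9 (collision)
Final buckets:
0: 42
1: .
2: .
3: .
4: 286 -> 106
5: .
6: .
7: 409
8: .
9: 91 -> 931 -> 951 -> 571 -> 341 -> 401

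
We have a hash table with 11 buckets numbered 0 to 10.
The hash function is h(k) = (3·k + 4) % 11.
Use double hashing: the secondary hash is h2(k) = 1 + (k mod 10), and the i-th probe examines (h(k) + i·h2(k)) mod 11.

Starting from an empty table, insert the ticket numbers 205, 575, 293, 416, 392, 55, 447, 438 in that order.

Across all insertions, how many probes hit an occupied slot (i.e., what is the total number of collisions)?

205 hashes to 3; slot 3 is free -> place at 3.
575 hashes to 2; slot 2 is free -> place at 2.
293 hashes to 3, h2=4; 3 taken -> place at 7.
416 hashes to 9; slot 9 is free -> place at 9.
392 hashes to 3, h2=3; 3 taken -> place at 6.
55 hashes to 4; slot 4 is free -> place at 4.
447 hashes to 3, h2=8; 3 taken -> place at 0.
438 hashes to 9, h2=9; 9,7 taken -> place at 5.
Table: [447, _, 575, 205, 55, 438, 392, 293, _, 416, _]

5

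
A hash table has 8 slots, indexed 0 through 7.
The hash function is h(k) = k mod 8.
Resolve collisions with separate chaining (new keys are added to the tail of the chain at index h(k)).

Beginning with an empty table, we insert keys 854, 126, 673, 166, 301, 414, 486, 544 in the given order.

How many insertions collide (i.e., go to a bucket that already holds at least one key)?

Insert 854: h=6, bucket 6 empty → new chain.
Insert 126: h=6, bucket 6 nonempty → append to chain.
Insert 673: h=1, bucket 1 empty → new chain.
Insert 166: h=6, bucket 6 nonempty → append to chain.
Insert 301: h=5, bucket 5 empty → new chain.
Insert 414: h=6, bucket 6 nonempty → append to chain.
Insert 486: h=6, bucket 6 nonempty → append to chain.
Insert 544: h=0, bucket 0 empty → new chain.
Final buckets:
0: 544
1: 673
2: ∅
3: ∅
4: ∅
5: 301
6: 854 -> 126 -> 166 -> 414 -> 486
7: ∅

4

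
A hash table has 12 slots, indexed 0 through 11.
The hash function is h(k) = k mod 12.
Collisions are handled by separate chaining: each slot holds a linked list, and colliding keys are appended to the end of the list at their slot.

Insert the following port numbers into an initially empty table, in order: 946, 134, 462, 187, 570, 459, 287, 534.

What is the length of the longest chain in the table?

3

Insert 946: h=10, bucket 10 empty -> new chain.
Insert 134: h=2, bucket 2 empty -> new chain.
Insert 462: h=6, bucket 6 empty -> new chain.
Insert 187: h=7, bucket 7 empty -> new chain.
Insert 570: h=6, bucket 6 nonempty -> append to chain.
Insert 459: h=3, bucket 3 empty -> new chain.
Insert 287: h=11, bucket 11 empty -> new chain.
Insert 534: h=6, bucket 6 nonempty -> append to chain.
Final buckets:
0: _
1: _
2: 134
3: 459
4: _
5: _
6: 462 -> 570 -> 534
7: 187
8: _
9: _
10: 946
11: 287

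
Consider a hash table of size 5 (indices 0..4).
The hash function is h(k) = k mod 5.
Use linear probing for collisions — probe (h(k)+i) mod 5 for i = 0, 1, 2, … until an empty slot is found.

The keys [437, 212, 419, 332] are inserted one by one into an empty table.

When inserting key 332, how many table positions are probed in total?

4

437: h=2 -> slot 2
212: h=2, probe 2,3 -> slot 3
419: h=4 -> slot 4
332: h=2, probe 2,3,4,0 -> slot 0
Table: [332, —, 437, 212, 419]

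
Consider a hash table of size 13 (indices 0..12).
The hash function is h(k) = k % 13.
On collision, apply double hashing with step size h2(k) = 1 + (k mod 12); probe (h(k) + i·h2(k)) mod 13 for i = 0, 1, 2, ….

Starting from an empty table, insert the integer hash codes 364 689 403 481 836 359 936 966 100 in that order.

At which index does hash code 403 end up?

364 hashes to 0; slot 0 is free => place at 0.
689 hashes to 0, h2=6; 0 taken => place at 6.
403 hashes to 0, h2=8; 0 taken => place at 8.
481 hashes to 0, h2=2; 0 taken => place at 2.
836 hashes to 4; slot 4 is free => place at 4.
359 hashes to 8, h2=12; 8 taken => place at 7.
936 hashes to 0, h2=1; 0 taken => place at 1.
966 hashes to 4, h2=7; 4 taken => place at 11.
100 hashes to 9; slot 9 is free => place at 9.
Table: [364, 936, 481, _, 836, _, 689, 359, 403, 100, _, 966, _]

8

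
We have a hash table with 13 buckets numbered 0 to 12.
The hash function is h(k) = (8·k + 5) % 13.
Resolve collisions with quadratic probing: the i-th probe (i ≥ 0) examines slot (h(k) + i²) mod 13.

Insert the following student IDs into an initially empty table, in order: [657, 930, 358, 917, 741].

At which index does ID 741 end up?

657 hashes to 9; slot 9 is free → place at 9.
930 hashes to 9; 9 taken → place at 10.
358 hashes to 9; 9,10 taken → place at 0.
917 hashes to 9; 9,10,0 taken → place at 5.
741 hashes to 5; 5 taken → place at 6.
Table: [358, —, —, —, —, 917, 741, —, —, 657, 930, —, —]

6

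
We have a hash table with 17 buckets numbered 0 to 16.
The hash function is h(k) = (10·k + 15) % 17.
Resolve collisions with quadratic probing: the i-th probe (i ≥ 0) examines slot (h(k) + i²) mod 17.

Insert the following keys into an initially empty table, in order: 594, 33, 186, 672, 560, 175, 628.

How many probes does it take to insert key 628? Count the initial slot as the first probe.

594 hashes to 5; slot 5 is free => place at 5.
33 hashes to 5; 5 taken => place at 6.
186 hashes to 5; 5,6 taken => place at 9.
672 hashes to 3; slot 3 is free => place at 3.
560 hashes to 5; 5,6,9 taken => place at 14.
175 hashes to 14; 14 taken => place at 15.
628 hashes to 5; 5,6,9,14 taken => place at 4.
Table: [., ., ., 672, 628, 594, 33, ., ., 186, ., ., ., ., 560, 175, .]

5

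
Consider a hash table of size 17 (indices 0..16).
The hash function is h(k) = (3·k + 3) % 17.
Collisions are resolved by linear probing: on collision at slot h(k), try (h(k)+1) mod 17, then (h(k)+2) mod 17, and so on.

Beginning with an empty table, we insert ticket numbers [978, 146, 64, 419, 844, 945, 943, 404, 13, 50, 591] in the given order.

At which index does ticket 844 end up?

3

978 hashes to 13; slot 13 is free -> place at 13.
146 hashes to 16; slot 16 is free -> place at 16.
64 hashes to 8; slot 8 is free -> place at 8.
419 hashes to 2; slot 2 is free -> place at 2.
844 hashes to 2; 2 taken -> place at 3.
945 hashes to 16; 16 taken -> place at 0.
943 hashes to 10; slot 10 is free -> place at 10.
404 hashes to 8; 8 taken -> place at 9.
13 hashes to 8; 8,9,10 taken -> place at 11.
50 hashes to 0; 0 taken -> place at 1.
591 hashes to 8; 8,9,10,11 taken -> place at 12.
Table: [945, 50, 419, 844, —, —, —, —, 64, 404, 943, 13, 591, 978, —, —, 146]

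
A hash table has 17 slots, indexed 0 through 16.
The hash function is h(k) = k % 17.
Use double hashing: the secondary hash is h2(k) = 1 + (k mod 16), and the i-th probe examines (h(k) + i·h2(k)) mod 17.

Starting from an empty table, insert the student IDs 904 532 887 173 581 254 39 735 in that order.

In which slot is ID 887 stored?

904: h=3 => slot 3
532: h=5 => slot 5
887: h=3, h2=8, probe 3,11 => slot 11
173: h=3, h2=14, probe 3,0 => slot 0
581: h=3, h2=6, probe 3,9 => slot 9
254: h=16 => slot 16
39: h=5, h2=8, probe 5,13 => slot 13
735: h=4 => slot 4
Table: [173, ., ., 904, 735, 532, ., ., ., 581, ., 887, ., 39, ., ., 254]

11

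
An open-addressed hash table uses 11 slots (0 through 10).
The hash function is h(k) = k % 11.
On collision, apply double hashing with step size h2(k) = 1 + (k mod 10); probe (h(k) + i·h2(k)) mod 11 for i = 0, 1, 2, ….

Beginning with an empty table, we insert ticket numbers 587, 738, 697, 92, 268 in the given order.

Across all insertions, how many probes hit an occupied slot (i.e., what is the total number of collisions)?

4

587 hashes to 4; slot 4 is free => place at 4.
738 hashes to 1; slot 1 is free => place at 1.
697 hashes to 4, h2=8; 4,1 taken => place at 9.
92 hashes to 4, h2=3; 4 taken => place at 7.
268 hashes to 4, h2=9; 4 taken => place at 2.
Table: [-, 738, 268, -, 587, -, -, 92, -, 697, -]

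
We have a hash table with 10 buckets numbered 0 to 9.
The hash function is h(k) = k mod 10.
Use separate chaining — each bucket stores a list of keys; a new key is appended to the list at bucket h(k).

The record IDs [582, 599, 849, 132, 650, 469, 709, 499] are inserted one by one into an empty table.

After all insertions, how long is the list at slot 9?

5

582 → bucket 2
599 → bucket 9
849 → bucket 9 (collision)
132 → bucket 2 (collision)
650 → bucket 0
469 → bucket 9 (collision)
709 → bucket 9 (collision)
499 → bucket 9 (collision)
Final buckets:
0: 650
1: -
2: 582 -> 132
3: -
4: -
5: -
6: -
7: -
8: -
9: 599 -> 849 -> 469 -> 709 -> 499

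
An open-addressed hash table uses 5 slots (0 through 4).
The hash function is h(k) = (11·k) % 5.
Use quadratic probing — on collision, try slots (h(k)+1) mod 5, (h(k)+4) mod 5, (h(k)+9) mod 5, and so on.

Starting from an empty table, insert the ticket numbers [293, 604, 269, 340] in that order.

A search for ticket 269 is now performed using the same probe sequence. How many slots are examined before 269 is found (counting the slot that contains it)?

293 hashes to 3; slot 3 is free => place at 3.
604 hashes to 4; slot 4 is free => place at 4.
269 hashes to 4; 4 taken => place at 0.
340 hashes to 0; 0 taken => place at 1.
Table: [269, 340, ., 293, 604]
Lookup 269: h=4, probe 4,0 → found at 0.

2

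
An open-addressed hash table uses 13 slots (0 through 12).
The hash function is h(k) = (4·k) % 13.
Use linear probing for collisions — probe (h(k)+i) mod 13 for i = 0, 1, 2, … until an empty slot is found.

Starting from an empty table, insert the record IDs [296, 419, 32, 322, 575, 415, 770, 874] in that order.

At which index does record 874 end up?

296: h=1 => slot 1
419: h=12 => slot 12
32: h=11 => slot 11
322: h=1, probe 1,2 => slot 2
575: h=12, probe 12,0 => slot 0
415: h=9 => slot 9
770: h=12, probe 12,0,1,2,3 => slot 3
874: h=12, probe 12,0,1,2,3,4 => slot 4
Table: [575, 296, 322, 770, 874, —, —, —, —, 415, —, 32, 419]

4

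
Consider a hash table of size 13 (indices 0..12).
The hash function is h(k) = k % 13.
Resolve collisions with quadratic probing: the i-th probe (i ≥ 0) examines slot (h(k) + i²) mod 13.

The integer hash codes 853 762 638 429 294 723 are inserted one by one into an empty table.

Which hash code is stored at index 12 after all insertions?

294

853 hashes to 8; slot 8 is free → place at 8.
762 hashes to 8; 8 taken → place at 9.
638 hashes to 1; slot 1 is free → place at 1.
429 hashes to 0; slot 0 is free → place at 0.
294 hashes to 8; 8,9 taken → place at 12.
723 hashes to 8; 8,9,12 taken → place at 4.
Table: [429, 638, ., ., 723, ., ., ., 853, 762, ., ., 294]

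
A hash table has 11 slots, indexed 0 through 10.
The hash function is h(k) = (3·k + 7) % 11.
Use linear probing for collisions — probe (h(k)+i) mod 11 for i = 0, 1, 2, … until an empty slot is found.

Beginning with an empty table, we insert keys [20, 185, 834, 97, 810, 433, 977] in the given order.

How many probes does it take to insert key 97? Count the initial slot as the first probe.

Insert 20: h=1, slot 1 empty → index 1.
Insert 185: h=1, slot 1 occupied → index 2.
Insert 834: h=1, slots 1,2 occupied → index 3.
Insert 97: h=1, slots 1,2,3 occupied → index 4.
Insert 810: h=6, slot 6 empty → index 6.
Insert 433: h=8, slot 8 empty → index 8.
Insert 977: h=1, slots 1,2,3,4 occupied → index 5.
Table: [—, 20, 185, 834, 97, 977, 810, —, 433, —, —]

4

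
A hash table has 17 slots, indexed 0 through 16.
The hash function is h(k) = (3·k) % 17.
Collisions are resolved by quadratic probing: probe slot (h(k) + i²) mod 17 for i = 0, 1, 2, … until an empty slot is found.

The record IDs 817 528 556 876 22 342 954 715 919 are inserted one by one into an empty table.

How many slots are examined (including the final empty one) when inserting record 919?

6

817: h=3 → slot 3
528: h=3, probe 3,4 → slot 4
556: h=2 → slot 2
876: h=10 → slot 10
22: h=15 → slot 15
342: h=6 → slot 6
954: h=6, probe 6,7 → slot 7
715: h=3, probe 3,4,7,12 → slot 12
919: h=3, probe 3,4,7,12,2,11 → slot 11
Table: [∅, ∅, 556, 817, 528, ∅, 342, 954, ∅, ∅, 876, 919, 715, ∅, ∅, 22, ∅]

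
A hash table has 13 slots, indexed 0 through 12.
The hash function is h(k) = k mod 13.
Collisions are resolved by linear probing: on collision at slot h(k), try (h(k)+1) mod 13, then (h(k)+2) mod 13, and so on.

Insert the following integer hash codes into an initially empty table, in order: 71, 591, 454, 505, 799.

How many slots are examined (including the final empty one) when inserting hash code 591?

2

Insert 71: h=6, slot 6 empty => index 6.
Insert 591: h=6, slot 6 occupied => index 7.
Insert 454: h=12, slot 12 empty => index 12.
Insert 505: h=11, slot 11 empty => index 11.
Insert 799: h=6, slots 6,7 occupied => index 8.
Table: [_, _, _, _, _, _, 71, 591, 799, _, _, 505, 454]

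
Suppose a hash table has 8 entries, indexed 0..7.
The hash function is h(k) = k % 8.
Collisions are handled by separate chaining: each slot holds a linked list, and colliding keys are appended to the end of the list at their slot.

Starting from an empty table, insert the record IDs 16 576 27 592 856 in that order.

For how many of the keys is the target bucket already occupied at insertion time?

Insert 16: h=0, bucket 0 empty → new chain.
Insert 576: h=0, bucket 0 nonempty → append to chain.
Insert 27: h=3, bucket 3 empty → new chain.
Insert 592: h=0, bucket 0 nonempty → append to chain.
Insert 856: h=0, bucket 0 nonempty → append to chain.
Final buckets:
0: 16 -> 576 -> 592 -> 856
1: .
2: .
3: 27
4: .
5: .
6: .
7: .

3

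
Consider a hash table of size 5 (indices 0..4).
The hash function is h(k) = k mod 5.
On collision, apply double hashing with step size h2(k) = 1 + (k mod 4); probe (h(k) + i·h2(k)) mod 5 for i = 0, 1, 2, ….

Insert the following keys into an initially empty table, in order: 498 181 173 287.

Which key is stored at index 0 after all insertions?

173

Insert 498: h=3, slot 3 empty → index 3.
Insert 181: h=1, slot 1 empty → index 1.
Insert 173: h=3, h2=2, slot 3 occupied → index 0.
Insert 287: h=2, slot 2 empty → index 2.
Table: [173, 181, 287, 498, _]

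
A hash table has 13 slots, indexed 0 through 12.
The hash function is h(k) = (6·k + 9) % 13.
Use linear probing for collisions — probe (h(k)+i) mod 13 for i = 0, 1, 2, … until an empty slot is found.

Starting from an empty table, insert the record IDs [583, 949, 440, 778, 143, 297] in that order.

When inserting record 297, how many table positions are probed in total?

583 hashes to 10; slot 10 is free -> place at 10.
949 hashes to 9; slot 9 is free -> place at 9.
440 hashes to 10; 10 taken -> place at 11.
778 hashes to 10; 10,11 taken -> place at 12.
143 hashes to 9; 9,10,11,12 taken -> place at 0.
297 hashes to 10; 10,11,12,0 taken -> place at 1.
Table: [143, 297, —, —, —, —, —, —, —, 949, 583, 440, 778]

5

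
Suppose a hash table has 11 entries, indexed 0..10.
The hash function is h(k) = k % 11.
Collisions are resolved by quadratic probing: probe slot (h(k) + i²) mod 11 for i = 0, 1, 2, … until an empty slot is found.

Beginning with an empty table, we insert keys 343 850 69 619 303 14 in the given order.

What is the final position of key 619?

7

343: h=2 => slot 2
850: h=3 => slot 3
69: h=3, probe 3,4 => slot 4
619: h=3, probe 3,4,7 => slot 7
303: h=6 => slot 6
14: h=3, probe 3,4,7,1 => slot 1
Table: [., 14, 343, 850, 69, ., 303, 619, ., ., .]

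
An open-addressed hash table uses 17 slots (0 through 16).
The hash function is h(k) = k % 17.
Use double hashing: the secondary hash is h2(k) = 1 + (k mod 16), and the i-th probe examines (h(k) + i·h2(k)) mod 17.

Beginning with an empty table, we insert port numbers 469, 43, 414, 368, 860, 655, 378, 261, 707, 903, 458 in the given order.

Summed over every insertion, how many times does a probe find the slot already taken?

7

Insert 469: h=10, slot 10 empty → index 10.
Insert 43: h=9, slot 9 empty → index 9.
Insert 414: h=6, slot 6 empty → index 6.
Insert 368: h=11, slot 11 empty → index 11.
Insert 860: h=10, h2=13, slots 10,6 occupied → index 2.
Insert 655: h=9, h2=16, slot 9 occupied → index 8.
Insert 378: h=4, slot 4 empty → index 4.
Insert 261: h=6, h2=6, slot 6 occupied → index 12.
Insert 707: h=10, h2=4, slot 10 occupied → index 14.
Insert 903: h=2, h2=8, slots 2,10 occupied → index 1.
Insert 458: h=16, slot 16 empty → index 16.
Table: [., 903, 860, ., 378, ., 414, ., 655, 43, 469, 368, 261, ., 707, ., 458]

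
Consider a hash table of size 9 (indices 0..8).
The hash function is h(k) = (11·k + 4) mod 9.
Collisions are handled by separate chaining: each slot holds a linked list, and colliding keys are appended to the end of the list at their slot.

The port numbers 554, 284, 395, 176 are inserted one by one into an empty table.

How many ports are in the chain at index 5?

Insert 554: h=5, bucket 5 empty → new chain.
Insert 284: h=5, bucket 5 nonempty → append to chain.
Insert 395: h=2, bucket 2 empty → new chain.
Insert 176: h=5, bucket 5 nonempty → append to chain.
Final buckets:
0: _
1: _
2: 395
3: _
4: _
5: 554 -> 284 -> 176
6: _
7: _
8: _

3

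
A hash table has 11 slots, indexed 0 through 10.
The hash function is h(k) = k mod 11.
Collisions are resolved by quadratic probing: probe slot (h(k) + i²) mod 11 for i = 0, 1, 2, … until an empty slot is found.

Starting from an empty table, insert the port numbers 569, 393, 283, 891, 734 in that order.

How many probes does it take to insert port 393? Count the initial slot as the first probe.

2

569 hashes to 8; slot 8 is free => place at 8.
393 hashes to 8; 8 taken => place at 9.
283 hashes to 8; 8,9 taken => place at 1.
891 hashes to 0; slot 0 is free => place at 0.
734 hashes to 8; 8,9,1 taken => place at 6.
Table: [891, 283, -, -, -, -, 734, -, 569, 393, -]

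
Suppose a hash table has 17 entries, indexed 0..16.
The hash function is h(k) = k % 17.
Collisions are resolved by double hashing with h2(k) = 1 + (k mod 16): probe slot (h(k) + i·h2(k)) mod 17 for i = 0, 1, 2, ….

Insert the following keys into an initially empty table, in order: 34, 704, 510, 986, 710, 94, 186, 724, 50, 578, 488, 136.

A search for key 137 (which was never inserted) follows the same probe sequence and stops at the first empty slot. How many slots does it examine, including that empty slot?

3

34 hashes to 0; slot 0 is free => place at 0.
704 hashes to 7; slot 7 is free => place at 7.
510 hashes to 0, h2=15; 0 taken => place at 15.
986 hashes to 0, h2=11; 0 taken => place at 11.
710 hashes to 13; slot 13 is free => place at 13.
94 hashes to 9; slot 9 is free => place at 9.
186 hashes to 16; slot 16 is free => place at 16.
724 hashes to 10; slot 10 is free => place at 10.
50 hashes to 16, h2=3; 16 taken => place at 2.
578 hashes to 0, h2=3; 0 taken => place at 3.
488 hashes to 12; slot 12 is free => place at 12.
136 hashes to 0, h2=9; 0,9 taken => place at 1.
Table: [34, 136, 50, 578, -, -, -, 704, -, 94, 724, 986, 488, 710, -, 510, 186]
Lookup 137: h=1, h2=10, probe 1,11,4 → slot 4 empty, not found.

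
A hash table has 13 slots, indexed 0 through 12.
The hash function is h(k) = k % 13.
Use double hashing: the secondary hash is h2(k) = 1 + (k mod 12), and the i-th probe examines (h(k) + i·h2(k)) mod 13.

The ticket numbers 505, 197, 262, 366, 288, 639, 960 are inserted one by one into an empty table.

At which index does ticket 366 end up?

505: h=11 → slot 11
197: h=2 → slot 2
262: h=2, h2=11, probe 2,0 → slot 0
366: h=2, h2=7, probe 2,9 → slot 9
288: h=2, h2=1, probe 2,3 → slot 3
639: h=2, h2=4, probe 2,6 → slot 6
960: h=11, h2=1, probe 11,12 → slot 12
Table: [262, _, 197, 288, _, _, 639, _, _, 366, _, 505, 960]

9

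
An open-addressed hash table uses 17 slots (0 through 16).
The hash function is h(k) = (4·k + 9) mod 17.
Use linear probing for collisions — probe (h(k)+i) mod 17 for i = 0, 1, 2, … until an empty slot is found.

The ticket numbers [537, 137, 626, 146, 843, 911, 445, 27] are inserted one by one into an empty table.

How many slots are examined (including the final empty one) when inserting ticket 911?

4

537: h=15 -> slot 15
137: h=13 -> slot 13
626: h=14 -> slot 14
146: h=15, probe 15,16 -> slot 16
843: h=15, probe 15,16,0 -> slot 0
911: h=15, probe 15,16,0,1 -> slot 1
445: h=4 -> slot 4
27: h=15, probe 15,16,0,1,2 -> slot 2
Table: [843, 911, 27, ∅, 445, ∅, ∅, ∅, ∅, ∅, ∅, ∅, ∅, 137, 626, 537, 146]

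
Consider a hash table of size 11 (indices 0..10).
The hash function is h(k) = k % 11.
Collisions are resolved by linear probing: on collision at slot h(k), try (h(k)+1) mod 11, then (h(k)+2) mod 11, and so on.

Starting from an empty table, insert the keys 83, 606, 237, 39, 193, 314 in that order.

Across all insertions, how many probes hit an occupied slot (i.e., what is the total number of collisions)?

83 hashes to 6; slot 6 is free -> place at 6.
606 hashes to 1; slot 1 is free -> place at 1.
237 hashes to 6; 6 taken -> place at 7.
39 hashes to 6; 6,7 taken -> place at 8.
193 hashes to 6; 6,7,8 taken -> place at 9.
314 hashes to 6; 6,7,8,9 taken -> place at 10.
Table: [-, 606, -, -, -, -, 83, 237, 39, 193, 314]

10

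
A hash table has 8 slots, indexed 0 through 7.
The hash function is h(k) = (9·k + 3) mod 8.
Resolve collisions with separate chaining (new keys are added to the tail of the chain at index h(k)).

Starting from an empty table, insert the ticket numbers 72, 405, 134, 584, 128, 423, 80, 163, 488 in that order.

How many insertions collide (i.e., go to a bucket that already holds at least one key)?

4

Insert 72: h=3, bucket 3 empty -> new chain.
Insert 405: h=0, bucket 0 empty -> new chain.
Insert 134: h=1, bucket 1 empty -> new chain.
Insert 584: h=3, bucket 3 nonempty -> append to chain.
Insert 128: h=3, bucket 3 nonempty -> append to chain.
Insert 423: h=2, bucket 2 empty -> new chain.
Insert 80: h=3, bucket 3 nonempty -> append to chain.
Insert 163: h=6, bucket 6 empty -> new chain.
Insert 488: h=3, bucket 3 nonempty -> append to chain.
Final buckets:
0: 405
1: 134
2: 423
3: 72 -> 584 -> 128 -> 80 -> 488
4: .
5: .
6: 163
7: .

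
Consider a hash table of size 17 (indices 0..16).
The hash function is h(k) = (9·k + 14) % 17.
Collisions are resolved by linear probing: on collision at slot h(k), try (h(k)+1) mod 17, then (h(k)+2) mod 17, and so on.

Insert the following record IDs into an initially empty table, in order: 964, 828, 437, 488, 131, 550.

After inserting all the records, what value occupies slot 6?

964 hashes to 3; slot 3 is free -> place at 3.
828 hashes to 3; 3 taken -> place at 4.
437 hashes to 3; 3,4 taken -> place at 5.
488 hashes to 3; 3,4,5 taken -> place at 6.
131 hashes to 3; 3,4,5,6 taken -> place at 7.
550 hashes to 0; slot 0 is free -> place at 0.
Table: [550, ., ., 964, 828, 437, 488, 131, ., ., ., ., ., ., ., ., .]

488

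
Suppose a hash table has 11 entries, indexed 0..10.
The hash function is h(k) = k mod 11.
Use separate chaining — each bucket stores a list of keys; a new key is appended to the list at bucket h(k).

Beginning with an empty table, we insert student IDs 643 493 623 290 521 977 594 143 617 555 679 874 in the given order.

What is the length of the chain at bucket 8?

1

Insert 643: h=5, bucket 5 empty -> new chain.
Insert 493: h=9, bucket 9 empty -> new chain.
Insert 623: h=7, bucket 7 empty -> new chain.
Insert 290: h=4, bucket 4 empty -> new chain.
Insert 521: h=4, bucket 4 nonempty -> append to chain.
Insert 977: h=9, bucket 9 nonempty -> append to chain.
Insert 594: h=0, bucket 0 empty -> new chain.
Insert 143: h=0, bucket 0 nonempty -> append to chain.
Insert 617: h=1, bucket 1 empty -> new chain.
Insert 555: h=5, bucket 5 nonempty -> append to chain.
Insert 679: h=8, bucket 8 empty -> new chain.
Insert 874: h=5, bucket 5 nonempty -> append to chain.
Final buckets:
0: 594 -> 143
1: 617
2: -
3: -
4: 290 -> 521
5: 643 -> 555 -> 874
6: -
7: 623
8: 679
9: 493 -> 977
10: -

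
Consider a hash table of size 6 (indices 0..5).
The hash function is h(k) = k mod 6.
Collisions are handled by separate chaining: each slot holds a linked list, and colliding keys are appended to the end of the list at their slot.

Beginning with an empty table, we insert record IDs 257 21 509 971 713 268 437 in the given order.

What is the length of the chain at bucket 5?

Insert 257: h=5, bucket 5 empty -> new chain.
Insert 21: h=3, bucket 3 empty -> new chain.
Insert 509: h=5, bucket 5 nonempty -> append to chain.
Insert 971: h=5, bucket 5 nonempty -> append to chain.
Insert 713: h=5, bucket 5 nonempty -> append to chain.
Insert 268: h=4, bucket 4 empty -> new chain.
Insert 437: h=5, bucket 5 nonempty -> append to chain.
Final buckets:
0: .
1: .
2: .
3: 21
4: 268
5: 257 -> 509 -> 971 -> 713 -> 437

5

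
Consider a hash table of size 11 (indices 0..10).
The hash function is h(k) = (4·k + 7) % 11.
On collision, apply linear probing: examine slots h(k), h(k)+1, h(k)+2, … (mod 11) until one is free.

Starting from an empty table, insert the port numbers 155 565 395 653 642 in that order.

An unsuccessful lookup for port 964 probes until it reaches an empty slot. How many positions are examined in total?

4

155: h=0 → slot 0
565: h=1 → slot 1
395: h=3 → slot 3
653: h=1, probe 1,2 → slot 2
642: h=1, probe 1,2,3,4 → slot 4
Table: [155, 565, 653, 395, 642, _, _, _, _, _, _]
Lookup 964: h=2, probe 2,3,4,5 → slot 5 empty, not found.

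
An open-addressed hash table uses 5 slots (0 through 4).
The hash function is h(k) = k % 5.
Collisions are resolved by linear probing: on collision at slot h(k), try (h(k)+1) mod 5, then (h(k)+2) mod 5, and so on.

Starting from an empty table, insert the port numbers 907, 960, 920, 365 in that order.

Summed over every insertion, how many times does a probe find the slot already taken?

907: h=2 → slot 2
960: h=0 → slot 0
920: h=0, probe 0,1 → slot 1
365: h=0, probe 0,1,2,3 → slot 3
Table: [960, 920, 907, 365, .]

4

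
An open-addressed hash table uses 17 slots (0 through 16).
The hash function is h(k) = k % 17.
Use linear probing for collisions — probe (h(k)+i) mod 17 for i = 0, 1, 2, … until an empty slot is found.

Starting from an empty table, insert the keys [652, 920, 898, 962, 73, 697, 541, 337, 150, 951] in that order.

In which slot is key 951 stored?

3

652 hashes to 6; slot 6 is free -> place at 6.
920 hashes to 2; slot 2 is free -> place at 2.
898 hashes to 14; slot 14 is free -> place at 14.
962 hashes to 10; slot 10 is free -> place at 10.
73 hashes to 5; slot 5 is free -> place at 5.
697 hashes to 0; slot 0 is free -> place at 0.
541 hashes to 14; 14 taken -> place at 15.
337 hashes to 14; 14,15 taken -> place at 16.
150 hashes to 14; 14,15,16,0 taken -> place at 1.
951 hashes to 16; 16,0,1,2 taken -> place at 3.
Table: [697, 150, 920, 951, _, 73, 652, _, _, _, 962, _, _, _, 898, 541, 337]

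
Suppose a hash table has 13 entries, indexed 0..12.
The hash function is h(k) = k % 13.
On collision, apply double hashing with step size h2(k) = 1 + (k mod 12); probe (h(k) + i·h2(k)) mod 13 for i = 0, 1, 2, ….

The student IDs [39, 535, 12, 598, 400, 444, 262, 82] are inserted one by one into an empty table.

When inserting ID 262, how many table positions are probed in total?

4

Insert 39: h=0, slot 0 empty → index 0.
Insert 535: h=2, slot 2 empty → index 2.
Insert 12: h=12, slot 12 empty → index 12.
Insert 598: h=0, h2=11, slot 0 occupied → index 11.
Insert 400: h=10, slot 10 empty → index 10.
Insert 444: h=2, h2=1, slot 2 occupied → index 3.
Insert 262: h=2, h2=11, slots 2,0,11 occupied → index 9.
Insert 82: h=4, slot 4 empty → index 4.
Table: [39, _, 535, 444, 82, _, _, _, _, 262, 400, 598, 12]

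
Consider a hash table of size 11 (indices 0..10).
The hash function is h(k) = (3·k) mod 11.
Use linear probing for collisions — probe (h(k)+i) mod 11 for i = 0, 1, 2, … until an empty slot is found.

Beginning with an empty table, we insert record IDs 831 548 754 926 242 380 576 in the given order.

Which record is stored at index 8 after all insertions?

754

831: h=7 -> slot 7
548: h=5 -> slot 5
754: h=7, probe 7,8 -> slot 8
926: h=6 -> slot 6
242: h=0 -> slot 0
380: h=7, probe 7,8,9 -> slot 9
576: h=1 -> slot 1
Table: [242, 576, ., ., ., 548, 926, 831, 754, 380, .]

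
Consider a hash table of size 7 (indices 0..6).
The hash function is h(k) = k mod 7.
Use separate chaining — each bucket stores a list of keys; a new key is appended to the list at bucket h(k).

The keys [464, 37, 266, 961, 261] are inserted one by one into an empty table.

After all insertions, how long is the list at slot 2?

Insert 464: h=2, bucket 2 empty → new chain.
Insert 37: h=2, bucket 2 nonempty → append to chain.
Insert 266: h=0, bucket 0 empty → new chain.
Insert 961: h=2, bucket 2 nonempty → append to chain.
Insert 261: h=2, bucket 2 nonempty → append to chain.
Final buckets:
0: 266
1: _
2: 464 -> 37 -> 961 -> 261
3: _
4: _
5: _
6: _

4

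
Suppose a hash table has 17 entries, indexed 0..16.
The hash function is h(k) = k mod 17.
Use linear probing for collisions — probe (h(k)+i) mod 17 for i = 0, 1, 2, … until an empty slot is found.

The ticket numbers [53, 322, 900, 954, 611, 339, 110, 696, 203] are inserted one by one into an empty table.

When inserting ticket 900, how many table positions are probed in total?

2

Insert 53: h=2, slot 2 empty → index 2.
Insert 322: h=16, slot 16 empty → index 16.
Insert 900: h=16, slot 16 occupied → index 0.
Insert 954: h=2, slot 2 occupied → index 3.
Insert 611: h=16, slots 16,0 occupied → index 1.
Insert 339: h=16, slots 16,0,1,2,3 occupied → index 4.
Insert 110: h=8, slot 8 empty → index 8.
Insert 696: h=16, slots 16,0,1,2,3,4 occupied → index 5.
Insert 203: h=16, slots 16,0,1,2,3,4,5 occupied → index 6.
Table: [900, 611, 53, 954, 339, 696, 203, -, 110, -, -, -, -, -, -, -, 322]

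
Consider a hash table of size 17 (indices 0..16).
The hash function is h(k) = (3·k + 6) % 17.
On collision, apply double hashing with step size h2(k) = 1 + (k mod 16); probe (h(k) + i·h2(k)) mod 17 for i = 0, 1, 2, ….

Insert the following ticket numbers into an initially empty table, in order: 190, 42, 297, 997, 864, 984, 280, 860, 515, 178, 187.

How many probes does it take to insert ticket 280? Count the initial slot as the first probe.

Insert 190: h=15, slot 15 empty => index 15.
Insert 42: h=13, slot 13 empty => index 13.
Insert 297: h=13, h2=10, slot 13 occupied => index 6.
Insert 997: h=5, slot 5 empty => index 5.
Insert 864: h=14, slot 14 empty => index 14.
Insert 984: h=0, slot 0 empty => index 0.
Insert 280: h=13, h2=9, slots 13,5,14,6,15 occupied => index 7.
Insert 860: h=2, slot 2 empty => index 2.
Insert 515: h=4, slot 4 empty => index 4.
Insert 178: h=13, h2=3, slot 13 occupied => index 16.
Insert 187: h=6, h2=12, slot 6 occupied => index 1.
Table: [984, 187, 860, ., 515, 997, 297, 280, ., ., ., ., ., 42, 864, 190, 178]

6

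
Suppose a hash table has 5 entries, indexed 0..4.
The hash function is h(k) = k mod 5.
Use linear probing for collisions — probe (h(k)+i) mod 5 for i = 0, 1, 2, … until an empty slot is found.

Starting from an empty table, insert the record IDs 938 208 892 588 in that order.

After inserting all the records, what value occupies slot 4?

208

938: h=3 -> slot 3
208: h=3, probe 3,4 -> slot 4
892: h=2 -> slot 2
588: h=3, probe 3,4,0 -> slot 0
Table: [588, ∅, 892, 938, 208]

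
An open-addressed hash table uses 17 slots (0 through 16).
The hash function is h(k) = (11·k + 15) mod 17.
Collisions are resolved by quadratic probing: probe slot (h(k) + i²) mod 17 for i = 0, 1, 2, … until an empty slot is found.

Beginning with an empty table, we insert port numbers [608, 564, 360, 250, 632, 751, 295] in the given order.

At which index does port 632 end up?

1

608 hashes to 5; slot 5 is free -> place at 5.
564 hashes to 14; slot 14 is free -> place at 14.
360 hashes to 14; 14 taken -> place at 15.
250 hashes to 11; slot 11 is free -> place at 11.
632 hashes to 14; 14,15 taken -> place at 1.
751 hashes to 14; 14,15,1 taken -> place at 6.
295 hashes to 13; slot 13 is free -> place at 13.
Table: [., 632, ., ., ., 608, 751, ., ., ., ., 250, ., 295, 564, 360, .]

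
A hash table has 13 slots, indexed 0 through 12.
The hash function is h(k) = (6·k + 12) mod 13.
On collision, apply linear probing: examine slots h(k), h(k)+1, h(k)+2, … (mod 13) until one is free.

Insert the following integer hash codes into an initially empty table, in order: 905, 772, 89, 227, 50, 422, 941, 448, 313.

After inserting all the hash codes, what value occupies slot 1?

Insert 905: h=8, slot 8 empty -> index 8.
Insert 772: h=3, slot 3 empty -> index 3.
Insert 89: h=0, slot 0 empty -> index 0.
Insert 227: h=9, slot 9 empty -> index 9.
Insert 50: h=0, slot 0 occupied -> index 1.
Insert 422: h=9, slot 9 occupied -> index 10.
Insert 941: h=3, slot 3 occupied -> index 4.
Insert 448: h=9, slots 9,10 occupied -> index 11.
Insert 313: h=5, slot 5 empty -> index 5.
Table: [89, 50, ∅, 772, 941, 313, ∅, ∅, 905, 227, 422, 448, ∅]

50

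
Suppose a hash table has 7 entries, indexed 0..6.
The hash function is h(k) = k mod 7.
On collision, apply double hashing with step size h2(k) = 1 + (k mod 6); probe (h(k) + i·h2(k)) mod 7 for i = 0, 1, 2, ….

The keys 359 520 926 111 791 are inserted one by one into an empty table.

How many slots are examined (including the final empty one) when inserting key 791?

4

359: h=2 -> slot 2
520: h=2, h2=5, probe 2,0 -> slot 0
926: h=2, h2=3, probe 2,5 -> slot 5
111: h=6 -> slot 6
791: h=0, h2=6, probe 0,6,5,4 -> slot 4
Table: [520, -, 359, -, 791, 926, 111]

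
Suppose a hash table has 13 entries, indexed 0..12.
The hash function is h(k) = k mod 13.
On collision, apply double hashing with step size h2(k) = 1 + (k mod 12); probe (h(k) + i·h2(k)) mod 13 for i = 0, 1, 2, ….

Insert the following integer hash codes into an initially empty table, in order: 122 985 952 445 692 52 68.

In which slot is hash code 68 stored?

122: h=5 => slot 5
985: h=10 => slot 10
952: h=3 => slot 3
445: h=3, h2=2, probe 3,5,7 => slot 7
692: h=3, h2=9, probe 3,12 => slot 12
52: h=0 => slot 0
68: h=3, h2=9, probe 3,12,8 => slot 8
Table: [52, ∅, ∅, 952, ∅, 122, ∅, 445, 68, ∅, 985, ∅, 692]

8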